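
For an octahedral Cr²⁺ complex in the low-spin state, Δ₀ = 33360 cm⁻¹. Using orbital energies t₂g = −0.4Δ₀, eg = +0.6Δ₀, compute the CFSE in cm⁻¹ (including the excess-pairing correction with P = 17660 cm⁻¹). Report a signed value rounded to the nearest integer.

-35716

Cr²⁺: group 6, so d-count = 6 − 2 = 4.
The d⁴ electrons fill as t₂g⁴ eg⁰.
The orbital stabilization is -1.6Δ₀ = -1.6 × 33360 = -53376 cm⁻¹.
Relative to high-spin t₂g³ eg¹ (0 paired), the low-spin configuration has 1 additional pair, contributing +1 × 17660 = +17660 cm⁻¹.
Overall CFSE = -53376 + 17660 = -35716 cm⁻¹.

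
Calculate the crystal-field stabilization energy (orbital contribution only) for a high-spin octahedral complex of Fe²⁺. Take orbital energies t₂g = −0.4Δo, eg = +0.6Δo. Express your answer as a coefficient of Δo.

-0.4 Δo

Fe sits in group 8; removing 2 electrons leaves Fe²⁺ with 8 − 2 = 6 d electrons.
Configuration: t₂g⁴ eg².
CFSE = 4(-0.4Δo) + 2(0.6Δo) = -1.6Δo + 1.2Δo = -0.4Δo.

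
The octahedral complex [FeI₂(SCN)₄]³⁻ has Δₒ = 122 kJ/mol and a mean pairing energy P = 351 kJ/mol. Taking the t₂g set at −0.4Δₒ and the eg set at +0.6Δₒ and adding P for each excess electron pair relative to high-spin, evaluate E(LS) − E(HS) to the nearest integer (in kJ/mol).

458

Ligand charges: 2×(-1) from I⁻ and 4×(-1) from SCN⁻ sum to -6; with overall charge -3, Fe is +3.
Fe sits in group 8; removing 3 electrons leaves Fe³⁺ with 8 − 3 = 5 d electrons.
High-spin d⁵ fills as t₂g³ eg² with CFSE 3(−0.4) + 2(+0.6) = 0.0Δₒ = 0 kJ/mol.
Low-spin t₂g⁵ eg⁰ gives -2.0Δₒ = -244 kJ/mol, but forming 2 extra pairs costs 2P = 702 kJ/mol, so E(LS) = -244 + 702 = 458 kJ/mol.
Thus E(LS) − E(HS) = 458 kJ/mol.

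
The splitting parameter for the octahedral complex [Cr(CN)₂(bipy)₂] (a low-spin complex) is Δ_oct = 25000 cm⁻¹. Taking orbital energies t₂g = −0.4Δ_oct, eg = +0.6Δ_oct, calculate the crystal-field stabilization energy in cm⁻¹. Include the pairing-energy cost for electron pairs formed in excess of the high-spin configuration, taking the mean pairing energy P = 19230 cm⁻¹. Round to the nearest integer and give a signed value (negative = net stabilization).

-20770

Ligand charges: 2×(-1) from CN⁻ and 2×(+0) from bipy sum to -2; with overall charge +0, Cr is +2.
Cr²⁺: group 6, so d-count = 6 − 2 = 4.
Electron filling gives t₂g⁴ eg⁰.
The orbital stabilization is -1.6Δ_oct = -1.6 × 25000 = -40000 cm⁻¹.
Pairing penalty: 1 pair vs 0 in the high-spin reference → 1 extra × P = 19230 cm⁻¹.
Net CFSE = -40000 + 19230 = -20770 cm⁻¹.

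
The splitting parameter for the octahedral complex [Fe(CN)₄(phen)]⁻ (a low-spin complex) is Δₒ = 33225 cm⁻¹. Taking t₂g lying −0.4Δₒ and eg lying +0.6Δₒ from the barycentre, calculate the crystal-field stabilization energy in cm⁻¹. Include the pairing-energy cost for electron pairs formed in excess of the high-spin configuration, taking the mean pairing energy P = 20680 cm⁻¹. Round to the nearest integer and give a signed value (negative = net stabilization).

-25090

Ligand charges: 4×(-1) from CN⁻ and 1×(+0) from phen sum to -4; with overall charge -1, Fe is +3.
Fe sits in group 8; removing 3 electrons leaves Fe³⁺ with 8 − 3 = 5 d electrons.
The d⁵ electrons fill as t₂g⁵ eg⁰.
The orbital stabilization is -2.0Δₒ = -2.0 × 33225 = -66450 cm⁻¹.
Relative to high-spin t₂g³ eg² (0 paired), the low-spin configuration has 2 additional pairs, contributing +2 × 20680 = +41360 cm⁻¹.
Net CFSE = -66450 + 41360 = -25090 cm⁻¹.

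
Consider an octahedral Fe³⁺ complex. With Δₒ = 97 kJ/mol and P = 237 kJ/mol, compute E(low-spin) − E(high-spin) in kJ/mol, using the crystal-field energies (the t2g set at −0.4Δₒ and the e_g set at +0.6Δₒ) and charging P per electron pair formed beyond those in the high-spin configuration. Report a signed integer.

Fe is in group 8, so Fe³⁺ is d⁵ (8 − 3 = 5).
High-spin d⁵ fills as t2g^3 e_g^2 with CFSE 3(−0.4) + 2(+0.6) = 0.0Δₒ = 0 kJ/mol.
Low-spin t2g^5 e_g^0 gives -2.0Δₒ = -194 kJ/mol, but forming 2 extra pairs costs 2P = 474 kJ/mol, so E(LS) = -194 + 474 = 280 kJ/mol.
E(LS) − E(HS) = 280 − (0) = 280 kJ/mol.

280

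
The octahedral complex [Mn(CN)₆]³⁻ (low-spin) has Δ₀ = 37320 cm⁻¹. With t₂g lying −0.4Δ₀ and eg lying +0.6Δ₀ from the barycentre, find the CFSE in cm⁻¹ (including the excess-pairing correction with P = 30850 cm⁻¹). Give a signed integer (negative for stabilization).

-28862

Each CN⁻ contributes -1; 6 × (-1) = -6. With overall charge -3, Mn is in the +3 oxidation state.
Group 7 minus oxidation state +3 gives a d⁴ configuration for Mn³⁺.
The d⁴ electrons fill as t₂g⁴ eg⁰.
The orbital stabilization is -1.6Δ₀ = -1.6 × 37320 = -59712 cm⁻¹.
Relative to high-spin t₂g³ eg¹ (0 paired), the low-spin configuration has 1 additional pair, contributing +1 × 30850 = +30850 cm⁻¹.
Combining: -59712 + 30850 = -28862 cm⁻¹.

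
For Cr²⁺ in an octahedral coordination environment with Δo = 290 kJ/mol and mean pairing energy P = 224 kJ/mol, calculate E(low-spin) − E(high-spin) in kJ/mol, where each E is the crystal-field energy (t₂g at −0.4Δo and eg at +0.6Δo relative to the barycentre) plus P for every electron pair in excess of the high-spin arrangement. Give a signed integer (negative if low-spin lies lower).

Cr²⁺: group 6, so d-count = 6 − 2 = 4.
High-spin d⁴ fills as t₂g³ eg¹ with CFSE 3(−0.4) + 1(+0.6) = -0.6Δo = -174 kJ/mol.
Low-spin: t₂g⁴ eg⁰, orbital CFSE = -1.6Δo = -464 kJ/mol; plus 1 excess pair × P = +224 kJ/mol; total -240 kJ/mol.
The difference is -240 − (-174) = -66 kJ/mol, so low-spin lies lower.

-66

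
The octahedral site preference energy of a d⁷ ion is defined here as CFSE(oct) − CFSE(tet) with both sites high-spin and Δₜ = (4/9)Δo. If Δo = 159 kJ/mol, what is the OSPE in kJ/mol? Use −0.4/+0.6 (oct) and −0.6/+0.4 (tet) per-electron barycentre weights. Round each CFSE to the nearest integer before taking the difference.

Octahedral high-spin t₂g⁵ eg²: CFSE = -0.8 × 159 = -127 kJ/mol.
Tetrahedral e⁴ t₂³ gives -1.2Δₜ = -1.2 × (4/9) × 159 = -85 kJ/mol.
OSPE = -127 − (-85) = -42 kJ/mol.

-42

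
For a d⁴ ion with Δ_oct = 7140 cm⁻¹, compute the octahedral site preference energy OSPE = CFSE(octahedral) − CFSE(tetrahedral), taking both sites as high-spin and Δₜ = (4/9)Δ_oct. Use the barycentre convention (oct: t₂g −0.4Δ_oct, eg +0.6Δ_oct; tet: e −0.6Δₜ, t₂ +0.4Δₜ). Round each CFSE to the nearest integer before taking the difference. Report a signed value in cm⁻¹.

Octahedral high-spin t2g^3 e_g^1: CFSE = -0.6 × 7140 = -4284 cm⁻¹.
Tetrahedral e^2 t2^2 gives -0.4Δₜ = -0.4 × (4/9) × 7140 = -1269 cm⁻¹.
OSPE = CFSE(oct) − CFSE(tet) = -4284 − (-1269) = -3015 cm⁻¹.

-3015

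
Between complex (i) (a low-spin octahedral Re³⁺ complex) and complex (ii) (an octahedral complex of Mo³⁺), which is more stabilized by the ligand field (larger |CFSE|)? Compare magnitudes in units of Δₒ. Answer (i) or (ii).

(i)

(i): Re is in group 7, so Re³⁺ is d⁴ (7 − 3 = 4); t2g^4 e_g^0, CFSE = -1.6Δₒ.
(ii): Mo³⁺: group 6, so d-count = 6 − 3 = 3; t₂g³ eg⁰, CFSE = -1.2Δₒ.
So (i) has the larger |CFSE|.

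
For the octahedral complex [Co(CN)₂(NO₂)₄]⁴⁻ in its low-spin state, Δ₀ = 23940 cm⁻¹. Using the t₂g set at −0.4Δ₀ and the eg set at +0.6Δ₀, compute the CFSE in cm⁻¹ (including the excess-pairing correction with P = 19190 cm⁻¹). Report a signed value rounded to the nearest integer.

Ligand charges: 2×(-1) from CN⁻ and 4×(-1) from NO₂⁻ sum to -6; with overall charge -4, Co is +2.
Co sits in group 9; removing 2 electrons leaves Co²⁺ with 9 − 2 = 7 d electrons.
Electron filling gives t₂g⁶ eg¹.
CFSE(orbital) = 6×(-0.4Δ₀) + 1×(0.6Δ₀) = -1.8Δ₀; with Δ₀ = 23940 cm⁻¹ that is -43092 cm⁻¹.
Relative to high-spin t₂g⁵ eg² (2 paired), the low-spin configuration has 1 additional pair, contributing +1 × 19190 = +19190 cm⁻¹.
Combining: -43092 + 19190 = -23902 cm⁻¹.

-23902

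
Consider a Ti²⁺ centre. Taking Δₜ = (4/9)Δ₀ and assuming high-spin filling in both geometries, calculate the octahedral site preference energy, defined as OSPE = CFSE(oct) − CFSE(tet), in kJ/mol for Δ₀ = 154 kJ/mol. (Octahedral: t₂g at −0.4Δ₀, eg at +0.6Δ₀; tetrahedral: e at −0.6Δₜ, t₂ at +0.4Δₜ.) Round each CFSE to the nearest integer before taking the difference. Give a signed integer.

-41

Group 4 minus oxidation state +2 gives a d² configuration for Ti²⁺.
Octahedral high-spin t₂g² eg⁰: CFSE = -0.8 × 154 = -123 kJ/mol.
Tetrahedral e² t₂⁰ gives -1.2Δₜ = -1.2 × (4/9) × 154 = -82 kJ/mol.
Subtracting, OSPE = -123 − (-82) = -41 kJ/mol.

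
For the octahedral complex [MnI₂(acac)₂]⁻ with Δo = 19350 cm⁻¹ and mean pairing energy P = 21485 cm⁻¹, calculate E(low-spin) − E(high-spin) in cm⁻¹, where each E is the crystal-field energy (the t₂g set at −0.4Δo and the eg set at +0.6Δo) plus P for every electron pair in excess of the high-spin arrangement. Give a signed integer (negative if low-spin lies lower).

2135

Ligand charges: 2×(-1) from I⁻ and 2×(-1) from acac⁻ sum to -4; with overall charge -1, Mn is +3.
Mn is in group 7, so Mn³⁺ is d⁴ (7 − 3 = 4).
High-spin d⁴ fills as t₂g³ eg¹ with CFSE 3(−0.4) + 1(+0.6) = -0.6Δo = -11610 cm⁻¹.
Low-spin: t₂g⁴ eg⁰, orbital CFSE = -1.6Δo = -30960 cm⁻¹; plus 1 excess pair × P = +21485 cm⁻¹; total -9475 cm⁻¹.
Thus E(LS) − E(HS) = 2135 cm⁻¹.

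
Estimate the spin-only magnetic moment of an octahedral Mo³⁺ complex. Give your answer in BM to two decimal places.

3.87 BM

Mo is in group 6, so Mo³⁺ is d³ (6 − 3 = 3).
For octahedral d³ the high- and low-spin configurations coincide.
Configuration: t2g^3 e_g^0 → 3 unpaired electrons.
μ(spin-only) = √[3(3+2)] = √15 ≈ 3.87 BM.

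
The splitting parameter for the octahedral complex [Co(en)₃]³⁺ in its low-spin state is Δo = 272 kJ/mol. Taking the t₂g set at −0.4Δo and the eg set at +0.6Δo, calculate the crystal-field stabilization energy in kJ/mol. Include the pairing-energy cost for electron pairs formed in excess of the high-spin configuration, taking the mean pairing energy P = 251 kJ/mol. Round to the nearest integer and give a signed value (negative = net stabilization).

-151

en is neutral, so the +3 overall charge sits on Co: oxidation state +3.
Co sits in group 9; removing 3 electrons leaves Co³⁺ with 9 − 3 = 6 d electrons.
Electron filling gives t₂g⁶ eg⁰.
CFSE(orbital) = 6×(-0.4Δo) + 0×(0.6Δo) = -2.4Δo; with Δo = 272 kJ/mol that is -653 kJ/mol.
Pairing penalty: 3 pairs vs 1 in the high-spin reference → 2 extra × P = 502 kJ/mol.
Net CFSE = -653 + 502 = -151 kJ/mol.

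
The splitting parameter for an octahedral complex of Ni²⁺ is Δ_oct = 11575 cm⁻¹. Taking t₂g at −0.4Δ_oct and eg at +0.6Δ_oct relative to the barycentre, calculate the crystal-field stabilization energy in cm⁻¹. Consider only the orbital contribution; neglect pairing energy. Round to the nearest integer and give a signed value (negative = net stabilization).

-13890

Ni sits in group 10; removing 2 electrons leaves Ni²⁺ with 10 − 2 = 8 d electrons.
The d⁸ electrons fill as t₂g⁶ eg².
CFSE(orbital) = 6×(-0.4Δ_oct) + 2×(0.6Δ_oct) = -1.2Δ_oct; with Δ_oct = 11575 cm⁻¹ that is -13890 cm⁻¹.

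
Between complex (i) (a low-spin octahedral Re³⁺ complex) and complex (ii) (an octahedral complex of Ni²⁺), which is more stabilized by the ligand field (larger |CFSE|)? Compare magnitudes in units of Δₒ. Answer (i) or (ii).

(i)

(i): Re³⁺: group 7, so d-count = 7 − 3 = 4; t₂g⁴ eg⁰, CFSE = -1.6Δₒ.
(ii): Ni sits in group 10; removing 2 electrons leaves Ni²⁺ with 10 − 2 = 8 d electrons; t2g^6 e_g^2, CFSE = -1.2Δₒ.
So (i) has the larger |CFSE|.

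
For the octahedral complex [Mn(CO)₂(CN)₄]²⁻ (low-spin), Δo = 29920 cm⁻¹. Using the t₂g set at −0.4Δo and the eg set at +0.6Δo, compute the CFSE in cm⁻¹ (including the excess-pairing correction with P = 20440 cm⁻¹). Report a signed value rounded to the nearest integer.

Ligand charges: 2×(+0) from CO and 4×(-1) from CN⁻ sum to -4; with overall charge -2, Mn is +2.
Group 7 minus oxidation state +2 gives a d⁵ configuration for Mn²⁺.
Electron filling gives t₂g⁵ eg⁰.
Orbital CFSE = 5(-0.4) + 0(0.6) = -2.0Δo = -2.0 × 29920 = -59840 cm⁻¹.
Pairing penalty: 2 pairs vs 0 in the high-spin reference → 2 extra × P = 40880 cm⁻¹.
Net CFSE = -59840 + 40880 = -18960 cm⁻¹.

-18960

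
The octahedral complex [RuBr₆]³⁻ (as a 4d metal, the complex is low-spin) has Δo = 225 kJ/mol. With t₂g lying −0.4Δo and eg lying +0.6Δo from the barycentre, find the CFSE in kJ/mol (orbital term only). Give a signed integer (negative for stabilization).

-450

Each Br⁻ contributes -1; 6 × (-1) = -6. With overall charge -3, Ru is in the +3 oxidation state.
Ru sits in group 8; removing 3 electrons leaves Ru³⁺ with 8 − 3 = 5 d electrons.
The d⁵ electrons fill as t₂g⁵ eg⁰.
CFSE(orbital) = 5×(-0.4Δo) + 0×(0.6Δo) = -2.0Δo; with Δo = 225 kJ/mol that is -450 kJ/mol.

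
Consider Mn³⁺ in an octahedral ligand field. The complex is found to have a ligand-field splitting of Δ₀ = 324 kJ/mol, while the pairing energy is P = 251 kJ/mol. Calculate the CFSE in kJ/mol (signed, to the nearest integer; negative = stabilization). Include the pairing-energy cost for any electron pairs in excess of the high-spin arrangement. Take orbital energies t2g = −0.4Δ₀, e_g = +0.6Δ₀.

Mn is in group 7, so Mn³⁺ is d⁴ (7 − 3 = 4).
Δ₀ > P, so pairing is preferred: the ground state is low-spin.
Filling d⁴ accordingly: t2g^4 e_g^0.
Orbital CFSE = -1.6Δ₀ = -1.6 × 324 = -518 kJ/mol.
Excess pairs vs high-spin: 1 − 0 = 1; pairing cost = +251 kJ/mol.
Net CFSE = -518 + 251 = -267 kJ/mol.

-267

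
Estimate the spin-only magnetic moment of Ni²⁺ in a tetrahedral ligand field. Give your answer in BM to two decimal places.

Ni sits in group 10; removing 2 electrons leaves Ni²⁺ with 10 − 2 = 8 d electrons.
With tetrahedral geometry the complex is necessarily high-spin.
Configuration: e^4 t2^4 → 2 unpaired electrons.
μ(spin-only) = √[2(2+2)] = √8 ≈ 2.83 BM.

2.83 BM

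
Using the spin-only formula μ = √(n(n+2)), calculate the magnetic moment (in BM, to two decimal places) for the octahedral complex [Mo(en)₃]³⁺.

3.87 BM

en is neutral, so the +3 overall charge sits on Mo: oxidation state +3.
Group 6 minus oxidation state +3 gives a d³ configuration for Mo³⁺.
Configuration: t₂g³ eg⁰ → 3 unpaired electrons.
μ(spin-only) = √[3(3+2)] = √15 ≈ 3.87 BM.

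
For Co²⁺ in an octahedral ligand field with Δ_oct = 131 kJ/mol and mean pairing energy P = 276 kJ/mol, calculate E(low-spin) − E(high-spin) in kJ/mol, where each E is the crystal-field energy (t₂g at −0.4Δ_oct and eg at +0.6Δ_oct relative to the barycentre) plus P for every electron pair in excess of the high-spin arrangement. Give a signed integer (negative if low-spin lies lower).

Co is in group 9, so Co²⁺ is d⁷ (9 − 2 = 7).
High-spin d⁷ fills as t₂g⁵ eg² with CFSE 5(−0.4) + 2(+0.6) = -0.8Δ_oct = -105 kJ/mol.
Low-spin t₂g⁶ eg¹ gives -1.8Δ_oct = -236 kJ/mol, but forming 1 extra pair costs 1P = 276 kJ/mol, so E(LS) = -236 + 276 = 40 kJ/mol.
E(LS) − E(HS) = 40 − (-105) = 145 kJ/mol.

145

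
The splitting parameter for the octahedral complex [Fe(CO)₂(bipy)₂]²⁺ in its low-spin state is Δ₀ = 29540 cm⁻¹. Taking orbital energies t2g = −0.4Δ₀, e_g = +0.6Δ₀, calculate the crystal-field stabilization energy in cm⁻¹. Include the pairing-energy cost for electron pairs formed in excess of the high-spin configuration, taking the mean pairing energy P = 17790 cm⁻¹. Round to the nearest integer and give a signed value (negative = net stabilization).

Ligand charges: 2×(+0) from CO and 2×(+0) from bipy sum to +0; with overall charge +2, Fe is +2.
Fe is in group 8, so Fe²⁺ is d⁶ (8 − 2 = 6).
Configuration: t2g^6 e_g^0.
The orbital stabilization is -2.4Δ₀ = -2.4 × 29540 = -70896 cm⁻¹.
High-spin d⁶ would be t2g^4 e_g^2 with 1 pair; low-spin has 3, so 2 excess pairs cost +2P = +35580 cm⁻¹.
Net CFSE = -70896 + 35580 = -35316 cm⁻¹.

-35316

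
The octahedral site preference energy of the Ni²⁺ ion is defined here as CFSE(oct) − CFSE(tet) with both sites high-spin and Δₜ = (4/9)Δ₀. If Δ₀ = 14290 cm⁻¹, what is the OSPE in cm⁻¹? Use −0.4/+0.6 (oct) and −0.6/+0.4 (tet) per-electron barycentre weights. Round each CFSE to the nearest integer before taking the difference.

-12067

Ni²⁺: group 10, so d-count = 10 − 2 = 8.
Octahedral high-spin t2g^6 e_g^2: CFSE = -1.2 × 14290 = -17148 cm⁻¹.
Tetrahedral e^4 t2^4 gives -0.8Δₜ = -0.8 × (4/9) × 14290 = -5081 cm⁻¹.
OSPE = CFSE(oct) − CFSE(tet) = -17148 − (-5081) = -12067 cm⁻¹.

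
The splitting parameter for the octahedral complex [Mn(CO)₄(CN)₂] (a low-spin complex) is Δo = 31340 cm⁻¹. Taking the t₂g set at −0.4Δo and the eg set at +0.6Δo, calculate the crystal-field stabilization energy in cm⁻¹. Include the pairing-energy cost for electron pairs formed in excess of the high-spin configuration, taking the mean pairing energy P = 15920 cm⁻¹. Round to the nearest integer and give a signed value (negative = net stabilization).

Ligand charges: 4×(+0) from CO and 2×(-1) from CN⁻ sum to -2; with overall charge +0, Mn is +2.
Mn sits in group 7; removing 2 electrons leaves Mn²⁺ with 7 − 2 = 5 d electrons.
Configuration: t₂g⁵ eg⁰.
Orbital CFSE = 5(-0.4) + 0(0.6) = -2.0Δo = -2.0 × 31340 = -62680 cm⁻¹.
High-spin d⁵ would be t₂g³ eg² with 0 pairs; low-spin has 2, so 2 excess pairs cost +2P = +31840 cm⁻¹.
Combining: -62680 + 31840 = -30840 cm⁻¹.

-30840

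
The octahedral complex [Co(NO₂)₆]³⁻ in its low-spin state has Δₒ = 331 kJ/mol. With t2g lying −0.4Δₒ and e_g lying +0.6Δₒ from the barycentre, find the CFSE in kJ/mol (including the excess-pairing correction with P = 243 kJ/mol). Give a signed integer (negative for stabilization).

Each NO₂⁻ contributes -1; 6 × (-1) = -6. With overall charge -3, Co is in the +3 oxidation state.
Co is in group 9, so Co³⁺ is d⁶ (9 − 3 = 6).
Configuration: t2g^6 e_g^0.
The orbital stabilization is -2.4Δₒ = -2.4 × 331 = -794 kJ/mol.
High-spin d⁶ would be t2g^4 e_g^2 with 1 pair; low-spin has 3, so 2 excess pairs cost +2P = +486 kJ/mol.
Combining: -794 + 486 = -308 kJ/mol.

-308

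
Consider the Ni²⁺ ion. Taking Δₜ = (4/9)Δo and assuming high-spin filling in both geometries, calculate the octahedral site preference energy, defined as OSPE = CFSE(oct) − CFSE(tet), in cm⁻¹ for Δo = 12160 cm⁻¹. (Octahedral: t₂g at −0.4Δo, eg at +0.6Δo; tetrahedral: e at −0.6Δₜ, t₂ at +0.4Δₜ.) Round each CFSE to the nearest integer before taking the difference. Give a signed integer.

Ni sits in group 10; removing 2 electrons leaves Ni²⁺ with 10 − 2 = 8 d electrons.
Octahedral high-spin t₂g⁶ eg²: CFSE = -1.2 × 12160 = -14592 cm⁻¹.
In a tetrahedral site the filling is e⁴ t₂⁴: CFSE(tet) = -0.8Δₜ = -0.8 × (4/9)(12160) = -4324 cm⁻¹.
Subtracting, OSPE = -14592 − (-4324) = -10268 cm⁻¹.

-10268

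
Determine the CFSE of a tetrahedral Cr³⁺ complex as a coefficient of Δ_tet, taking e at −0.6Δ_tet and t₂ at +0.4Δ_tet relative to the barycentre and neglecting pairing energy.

Cr is in group 6, so Cr³⁺ is d³ (6 − 3 = 3).
Tetrahedral fields are weak (Δₜ ≈ 4/9 Δₒ), so electrons fill high-spin.
Configuration: e² t₂¹.
CFSE = 2(-0.6Δ_tet) + 1(0.4Δ_tet) = -1.2Δ_tet + 0.4Δ_tet = -0.8Δ_tet.

-0.8 Δ_tet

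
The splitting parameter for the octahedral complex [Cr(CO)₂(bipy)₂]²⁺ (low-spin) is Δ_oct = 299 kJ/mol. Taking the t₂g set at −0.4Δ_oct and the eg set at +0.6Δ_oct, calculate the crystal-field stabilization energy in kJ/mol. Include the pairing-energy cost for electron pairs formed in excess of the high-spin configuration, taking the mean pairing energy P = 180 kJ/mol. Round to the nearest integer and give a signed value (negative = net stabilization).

-298

Ligand charges: 2×(+0) from CO and 2×(+0) from bipy sum to +0; with overall charge +2, Cr is +2.
Cr²⁺: group 6, so d-count = 6 − 2 = 4.
The d⁴ electrons fill as t₂g⁴ eg⁰.
Orbital CFSE = 4(-0.4) + 0(0.6) = -1.6Δ_oct = -1.6 × 299 = -478 kJ/mol.
Pairing penalty: 1 pair vs 0 in the high-spin reference → 1 extra × P = 180 kJ/mol.
Net CFSE = -478 + 180 = -298 kJ/mol.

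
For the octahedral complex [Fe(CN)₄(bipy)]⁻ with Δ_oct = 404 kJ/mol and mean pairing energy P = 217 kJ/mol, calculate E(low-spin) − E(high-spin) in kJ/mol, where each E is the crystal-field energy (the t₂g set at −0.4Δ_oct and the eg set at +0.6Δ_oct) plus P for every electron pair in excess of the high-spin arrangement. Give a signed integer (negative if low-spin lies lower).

Ligand charges: 4×(-1) from CN⁻ and 1×(+0) from bipy sum to -4; with overall charge -1, Fe is +3.
Fe sits in group 8; removing 3 electrons leaves Fe³⁺ with 8 − 3 = 5 d electrons.
In the high-spin limit (t₂g³ eg²) the orbital term is 0.0Δ_oct = 0 kJ/mol, with no excess pairing.
For low-spin the configuration is t₂g⁵ eg⁰: orbital energy -2.0 × 404 = -808 kJ/mol, and 2 additional pairs relative to high-spin add 434 kJ/mol, giving -374 kJ/mol.
Thus E(LS) − E(HS) = -374 kJ/mol.

-374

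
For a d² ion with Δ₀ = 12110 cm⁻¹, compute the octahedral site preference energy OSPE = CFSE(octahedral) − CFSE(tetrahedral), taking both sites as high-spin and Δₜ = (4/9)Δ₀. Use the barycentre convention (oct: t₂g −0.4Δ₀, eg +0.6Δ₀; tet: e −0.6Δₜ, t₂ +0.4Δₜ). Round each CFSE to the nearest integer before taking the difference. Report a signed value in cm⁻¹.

-3229

Octahedral high-spin t₂g² eg⁰: CFSE = -0.8 × 12110 = -9688 cm⁻¹.
In a tetrahedral site the filling is e² t₂⁰: CFSE(tet) = -1.2Δₜ = -1.2 × (4/9)(12110) = -6459 cm⁻¹.
OSPE = CFSE(oct) − CFSE(tet) = -9688 − (-6459) = -3229 cm⁻¹.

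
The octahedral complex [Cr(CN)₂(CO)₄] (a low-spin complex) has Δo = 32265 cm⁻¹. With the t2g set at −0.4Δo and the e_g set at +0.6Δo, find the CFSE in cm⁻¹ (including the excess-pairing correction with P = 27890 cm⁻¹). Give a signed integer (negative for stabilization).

Ligand charges: 2×(-1) from CN⁻ and 4×(+0) from CO sum to -2; with overall charge +0, Cr is +2.
Group 6 minus oxidation state +2 gives a d⁴ configuration for Cr²⁺.
Configuration: t2g^4 e_g^0.
The orbital stabilization is -1.6Δo = -1.6 × 32265 = -51624 cm⁻¹.
Relative to high-spin t2g^3 e_g^1 (0 paired), the low-spin configuration has 1 additional pair, contributing +1 × 27890 = +27890 cm⁻¹.
Overall CFSE = -51624 + 27890 = -23734 cm⁻¹.

-23734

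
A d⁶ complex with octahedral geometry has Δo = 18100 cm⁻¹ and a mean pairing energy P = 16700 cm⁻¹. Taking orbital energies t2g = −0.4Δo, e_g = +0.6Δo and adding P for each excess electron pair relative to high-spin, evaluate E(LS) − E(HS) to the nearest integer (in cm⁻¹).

-2800

High-spin d⁶ fills as t2g^4 e_g^2 with CFSE 4(−0.4) + 2(+0.6) = -0.4Δo = -7240 cm⁻¹.
Low-spin: t2g^6 e_g^0, orbital CFSE = -2.4Δo = -43440 cm⁻¹; plus 2 excess pairs × P = +33400 cm⁻¹; total -10040 cm⁻¹.
Thus E(LS) − E(HS) = -2800 cm⁻¹.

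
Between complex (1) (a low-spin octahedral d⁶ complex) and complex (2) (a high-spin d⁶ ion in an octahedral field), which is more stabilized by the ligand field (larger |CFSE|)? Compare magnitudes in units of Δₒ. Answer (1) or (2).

(1): t2g^6 e_g^0, CFSE = -2.4Δₒ.
(2): t₂g⁴ eg², CFSE = -0.4Δₒ.
So (1) has the larger |CFSE|.

(1)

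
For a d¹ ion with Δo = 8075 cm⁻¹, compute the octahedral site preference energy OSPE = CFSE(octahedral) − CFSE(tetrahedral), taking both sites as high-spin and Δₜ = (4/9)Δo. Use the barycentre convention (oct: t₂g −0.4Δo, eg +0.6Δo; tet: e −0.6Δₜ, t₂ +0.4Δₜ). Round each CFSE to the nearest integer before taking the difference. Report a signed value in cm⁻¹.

-1077

Octahedral (high-spin): t₂g¹ eg⁰, CFSE = 1(−0.4) + 0(+0.6) = -0.4Δo = -0.4 × 8075 = -3230 cm⁻¹.
Tetrahedral e¹ t₂⁰ gives -0.6Δₜ = -0.6 × (4/9) × 8075 = -2153 cm⁻¹.
Subtracting, OSPE = -3230 − (-2153) = -1077 cm⁻¹.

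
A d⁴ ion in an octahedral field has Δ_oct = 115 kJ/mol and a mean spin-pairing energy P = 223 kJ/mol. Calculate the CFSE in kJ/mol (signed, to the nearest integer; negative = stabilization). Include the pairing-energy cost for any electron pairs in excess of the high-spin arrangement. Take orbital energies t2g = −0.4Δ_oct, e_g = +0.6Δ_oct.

-69

Here Δ_oct < P (115 < 223), so the high-spin state is favoured.
That gives t2g^3 e_g^1.
Orbital CFSE = -0.6Δ_oct = -0.6 × 115 = -69 kJ/mol.
High-spin has no excess pairs, so no pairing correction applies.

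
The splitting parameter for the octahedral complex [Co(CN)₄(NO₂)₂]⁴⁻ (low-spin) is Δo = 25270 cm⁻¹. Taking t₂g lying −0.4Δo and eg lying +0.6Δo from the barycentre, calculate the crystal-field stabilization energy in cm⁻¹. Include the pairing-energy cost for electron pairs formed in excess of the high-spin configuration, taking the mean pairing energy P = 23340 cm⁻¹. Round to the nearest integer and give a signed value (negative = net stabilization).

Ligand charges: 4×(-1) from CN⁻ and 2×(-1) from NO₂⁻ sum to -6; with overall charge -4, Co is +2.
Co sits in group 9; removing 2 electrons leaves Co²⁺ with 9 − 2 = 7 d electrons.
The d⁷ electrons fill as t₂g⁶ eg¹.
CFSE(orbital) = 6×(-0.4Δo) + 1×(0.6Δo) = -1.8Δo; with Δo = 25270 cm⁻¹ that is -45486 cm⁻¹.
High-spin d⁷ would be t₂g⁵ eg² with 2 pairs; low-spin has 3, so 1 excess pair costs +1P = +23340 cm⁻¹.
Combining: -45486 + 23340 = -22146 cm⁻¹.

-22146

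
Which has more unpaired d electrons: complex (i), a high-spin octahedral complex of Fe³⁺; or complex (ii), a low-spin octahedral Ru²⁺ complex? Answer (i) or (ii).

(i)

(i): Fe³⁺: group 8, so d-count = 8 − 3 = 5; t2g^3 e_g^2 → 5 unpaired.
(ii): Ru sits in group 8; removing 2 electrons leaves Ru²⁺ with 8 − 2 = 6 d electrons; t₂g⁶ eg⁰ → 0 unpaired.
So (i) has more unpaired electrons.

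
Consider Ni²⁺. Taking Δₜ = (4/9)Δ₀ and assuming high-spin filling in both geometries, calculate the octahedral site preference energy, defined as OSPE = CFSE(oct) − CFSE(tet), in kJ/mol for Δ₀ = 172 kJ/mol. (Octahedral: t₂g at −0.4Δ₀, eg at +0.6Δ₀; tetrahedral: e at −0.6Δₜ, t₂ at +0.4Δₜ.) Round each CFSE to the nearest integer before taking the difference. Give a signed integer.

Ni is in group 10, so Ni²⁺ is d⁸ (10 − 2 = 8).
In an octahedral site d⁸ (HS) is t₂g⁶ eg², giving CFSE(oct) = -1.2Δ₀ = -206 kJ/mol.
Tetrahedral e⁴ t₂⁴ gives -0.8Δₜ = -0.8 × (4/9) × 172 = -61 kJ/mol.
OSPE = CFSE(oct) − CFSE(tet) = -206 − (-61) = -145 kJ/mol.

-145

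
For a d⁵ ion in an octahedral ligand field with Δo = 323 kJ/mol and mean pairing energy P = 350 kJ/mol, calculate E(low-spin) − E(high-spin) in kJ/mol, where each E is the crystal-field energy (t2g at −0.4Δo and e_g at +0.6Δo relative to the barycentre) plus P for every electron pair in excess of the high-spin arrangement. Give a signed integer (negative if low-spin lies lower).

In the high-spin limit (t2g^3 e_g^2) the orbital term is 0.0Δo = 0 kJ/mol, with no excess pairing.
Low-spin t2g^5 e_g^0 gives -2.0Δo = -646 kJ/mol, but forming 2 extra pairs costs 2P = 700 kJ/mol, so E(LS) = -646 + 700 = 54 kJ/mol.
Thus E(LS) − E(HS) = 54 kJ/mol.

54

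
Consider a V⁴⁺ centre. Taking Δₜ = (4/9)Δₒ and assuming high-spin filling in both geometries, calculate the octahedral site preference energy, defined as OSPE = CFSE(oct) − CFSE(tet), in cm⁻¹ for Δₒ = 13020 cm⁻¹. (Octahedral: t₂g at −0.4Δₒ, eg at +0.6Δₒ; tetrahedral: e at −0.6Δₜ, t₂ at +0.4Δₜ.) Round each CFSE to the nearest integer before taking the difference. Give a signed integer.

-1736

Group 5 minus oxidation state +4 gives a d¹ configuration for V⁴⁺.
Octahedral high-spin t₂g¹ eg⁰: CFSE = -0.4 × 13020 = -5208 cm⁻¹.
Tetrahedral e¹ t₂⁰ gives -0.6Δₜ = -0.6 × (4/9) × 13020 = -3472 cm⁻¹.
OSPE = CFSE(oct) − CFSE(tet) = -5208 − (-3472) = -1736 cm⁻¹.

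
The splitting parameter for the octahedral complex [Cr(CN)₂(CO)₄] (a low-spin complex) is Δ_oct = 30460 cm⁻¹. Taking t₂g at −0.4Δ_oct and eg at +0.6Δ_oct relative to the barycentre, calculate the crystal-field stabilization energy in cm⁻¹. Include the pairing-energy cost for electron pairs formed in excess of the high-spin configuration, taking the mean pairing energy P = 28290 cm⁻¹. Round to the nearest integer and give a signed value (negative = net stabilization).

-20446

Ligand charges: 2×(-1) from CN⁻ and 4×(+0) from CO sum to -2; with overall charge +0, Cr is +2.
Group 6 minus oxidation state +2 gives a d⁴ configuration for Cr²⁺.
The d⁴ electrons fill as t₂g⁴ eg⁰.
Orbital CFSE = 4(-0.4) + 0(0.6) = -1.6Δ_oct = -1.6 × 30460 = -48736 cm⁻¹.
Relative to high-spin t₂g³ eg¹ (0 paired), the low-spin configuration has 1 additional pair, contributing +1 × 28290 = +28290 cm⁻¹.
Net CFSE = -48736 + 28290 = -20446 cm⁻¹.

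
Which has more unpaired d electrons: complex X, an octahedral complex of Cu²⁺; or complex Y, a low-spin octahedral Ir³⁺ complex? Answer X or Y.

X

X: Group 11 minus oxidation state +2 gives a d⁹ configuration for Cu²⁺; t2g^6 e_g^3 → 1 unpaired.
Y: Group 9 minus oxidation state +3 gives a d⁶ configuration for Ir³⁺; t₂g⁶ eg⁰ → 0 unpaired.
So X has more unpaired electrons.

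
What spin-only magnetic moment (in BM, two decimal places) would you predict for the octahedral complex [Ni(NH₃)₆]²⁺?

NH₃ is neutral, so the +2 overall charge sits on Ni: oxidation state +2.
Ni is in group 10, so Ni²⁺ is d⁸ (10 − 2 = 8).
For octahedral d⁸ the high- and low-spin configurations coincide.
Configuration: t₂g⁶ eg² → 2 unpaired electrons.
μ(spin-only) = √[2(2+2)] = √8 ≈ 2.83 BM.

2.83 BM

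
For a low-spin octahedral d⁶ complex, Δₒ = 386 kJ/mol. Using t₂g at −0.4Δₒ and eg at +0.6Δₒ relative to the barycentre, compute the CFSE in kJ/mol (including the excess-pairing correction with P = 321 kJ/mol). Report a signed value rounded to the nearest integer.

-284

Configuration: t₂g⁶ eg⁰.
Orbital CFSE = 6(-0.4) + 0(0.6) = -2.4Δₒ = -2.4 × 386 = -926 kJ/mol.
High-spin d⁶ would be t₂g⁴ eg² with 1 pair; low-spin has 3, so 2 excess pairs cost +2P = +642 kJ/mol.
Combining: -926 + 642 = -284 kJ/mol.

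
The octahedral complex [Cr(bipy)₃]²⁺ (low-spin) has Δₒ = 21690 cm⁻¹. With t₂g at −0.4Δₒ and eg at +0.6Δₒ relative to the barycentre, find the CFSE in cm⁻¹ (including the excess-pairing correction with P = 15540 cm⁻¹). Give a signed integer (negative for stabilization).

-19164

bipy is neutral, so the +2 overall charge sits on Cr: oxidation state +2.
Group 6 minus oxidation state +2 gives a d⁴ configuration for Cr²⁺.
Configuration: t₂g⁴ eg⁰.
The orbital stabilization is -1.6Δₒ = -1.6 × 21690 = -34704 cm⁻¹.
Relative to high-spin t₂g³ eg¹ (0 paired), the low-spin configuration has 1 additional pair, contributing +1 × 15540 = +15540 cm⁻¹.
Overall CFSE = -34704 + 15540 = -19164 cm⁻¹.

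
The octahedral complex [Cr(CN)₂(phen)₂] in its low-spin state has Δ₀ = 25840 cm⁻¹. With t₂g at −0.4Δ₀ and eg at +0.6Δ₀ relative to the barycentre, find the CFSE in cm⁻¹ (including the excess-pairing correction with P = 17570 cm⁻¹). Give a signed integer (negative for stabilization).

-23774

Ligand charges: 2×(-1) from CN⁻ and 2×(+0) from phen sum to -2; with overall charge +0, Cr is +2.
Cr sits in group 6; removing 2 electrons leaves Cr²⁺ with 6 − 2 = 4 d electrons.
Configuration: t₂g⁴ eg⁰.
The orbital stabilization is -1.6Δ₀ = -1.6 × 25840 = -41344 cm⁻¹.
Relative to high-spin t₂g³ eg¹ (0 paired), the low-spin configuration has 1 additional pair, contributing +1 × 17570 = +17570 cm⁻¹.
Overall CFSE = -41344 + 17570 = -23774 cm⁻¹.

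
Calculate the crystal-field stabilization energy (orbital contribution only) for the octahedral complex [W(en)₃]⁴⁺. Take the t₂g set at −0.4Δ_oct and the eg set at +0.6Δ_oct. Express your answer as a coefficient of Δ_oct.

-0.8 Δ_oct

en is neutral, so the +4 overall charge sits on W: oxidation state +4.
W sits in group 6; removing 4 electrons leaves W⁴⁺ with 6 − 4 = 2 d electrons.
Configuration: t₂g² eg⁰.
CFSE = 2(-0.4Δ_oct) + 0(0.6Δ_oct) = -0.8Δ_oct + 0.0Δ_oct = -0.8Δ_oct.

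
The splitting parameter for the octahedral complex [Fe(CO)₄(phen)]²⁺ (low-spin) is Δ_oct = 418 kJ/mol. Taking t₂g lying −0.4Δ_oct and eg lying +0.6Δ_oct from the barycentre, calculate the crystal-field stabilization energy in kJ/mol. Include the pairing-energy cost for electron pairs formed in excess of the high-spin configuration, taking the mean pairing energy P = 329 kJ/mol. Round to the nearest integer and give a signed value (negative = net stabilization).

Ligand charges: 4×(+0) from CO and 1×(+0) from phen sum to +0; with overall charge +2, Fe is +2.
Fe sits in group 8; removing 2 electrons leaves Fe²⁺ with 8 − 2 = 6 d electrons.
Electron filling gives t₂g⁶ eg⁰.
The orbital stabilization is -2.4Δ_oct = -2.4 × 418 = -1003 kJ/mol.
High-spin d⁶ would be t₂g⁴ eg² with 1 pair; low-spin has 3, so 2 excess pairs cost +2P = +658 kJ/mol.
Overall CFSE = -1003 + 658 = -345 kJ/mol.

-345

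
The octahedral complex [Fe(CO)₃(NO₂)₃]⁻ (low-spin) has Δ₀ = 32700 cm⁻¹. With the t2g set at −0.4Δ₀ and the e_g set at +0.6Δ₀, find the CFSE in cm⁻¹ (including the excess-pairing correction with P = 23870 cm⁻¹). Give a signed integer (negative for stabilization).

Ligand charges: 3×(+0) from CO and 3×(-1) from NO₂⁻ sum to -3; with overall charge -1, Fe is +2.
Fe²⁺: group 8, so d-count = 8 − 2 = 6.
Configuration: t2g^6 e_g^0.
Orbital CFSE = 6(-0.4) + 0(0.6) = -2.4Δ₀ = -2.4 × 32700 = -78480 cm⁻¹.
Pairing penalty: 3 pairs vs 1 in the high-spin reference → 2 extra × P = 47740 cm⁻¹.
Overall CFSE = -78480 + 47740 = -30740 cm⁻¹.

-30740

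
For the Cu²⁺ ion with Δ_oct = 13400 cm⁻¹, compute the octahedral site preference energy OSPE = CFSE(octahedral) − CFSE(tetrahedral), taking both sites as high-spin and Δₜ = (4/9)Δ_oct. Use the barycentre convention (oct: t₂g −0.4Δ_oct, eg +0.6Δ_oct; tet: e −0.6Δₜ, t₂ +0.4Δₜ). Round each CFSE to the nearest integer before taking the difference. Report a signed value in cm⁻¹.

Group 11 minus oxidation state +2 gives a d⁹ configuration for Cu²⁺.
In an octahedral site d⁹ (HS) is t₂g⁶ eg³, giving CFSE(oct) = -0.6Δ_oct = -8040 cm⁻¹.
In a tetrahedral site the filling is e⁴ t₂⁵: CFSE(tet) = -0.4Δₜ = -0.4 × (4/9)(13400) = -2382 cm⁻¹.
Subtracting, OSPE = -8040 − (-2382) = -5658 cm⁻¹.

-5658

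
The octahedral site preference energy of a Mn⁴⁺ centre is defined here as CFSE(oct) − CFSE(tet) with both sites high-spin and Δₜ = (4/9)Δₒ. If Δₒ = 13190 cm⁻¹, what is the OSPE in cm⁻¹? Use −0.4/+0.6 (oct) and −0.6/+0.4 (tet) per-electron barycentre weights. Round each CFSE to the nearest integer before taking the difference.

-11138

Mn sits in group 7; removing 4 electrons leaves Mn⁴⁺ with 7 − 4 = 3 d electrons.
Octahedral high-spin t₂g³ eg⁰: CFSE = -1.2 × 13190 = -15828 cm⁻¹.
In a tetrahedral site the filling is e² t₂¹: CFSE(tet) = -0.8Δₜ = -0.8 × (4/9)(13190) = -4690 cm⁻¹.
OSPE = -15828 − (-4690) = -11138 cm⁻¹.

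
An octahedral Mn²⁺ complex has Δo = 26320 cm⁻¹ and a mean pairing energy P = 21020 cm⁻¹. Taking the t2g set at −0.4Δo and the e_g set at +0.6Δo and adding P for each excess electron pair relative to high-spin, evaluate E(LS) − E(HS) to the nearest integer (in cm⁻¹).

-10600

Mn is in group 7, so Mn²⁺ is d⁵ (7 − 2 = 5).
High-spin: t2g^3 e_g^2, CFSE = 0.0Δo = 0 cm⁻¹.
Low-spin: t2g^5 e_g^0, orbital CFSE = -2.0Δo = -52640 cm⁻¹; plus 2 excess pairs × P = +42040 cm⁻¹; total -10600 cm⁻¹.
The difference is -10600 − (0) = -10600 cm⁻¹, so low-spin lies lower.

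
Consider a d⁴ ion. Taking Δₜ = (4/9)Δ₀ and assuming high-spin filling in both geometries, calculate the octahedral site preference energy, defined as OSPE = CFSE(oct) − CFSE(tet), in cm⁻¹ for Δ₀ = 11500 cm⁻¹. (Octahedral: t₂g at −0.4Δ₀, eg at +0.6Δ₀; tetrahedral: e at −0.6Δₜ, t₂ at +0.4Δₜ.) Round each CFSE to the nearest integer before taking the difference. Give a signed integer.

-4856

In an octahedral site d⁴ (HS) is t₂g³ eg¹, giving CFSE(oct) = -0.6Δ₀ = -6900 cm⁻¹.
Tetrahedral: e² t₂², CFSE = 2(−0.6) + 2(+0.4) = -0.4Δₜ = -0.4 × (4/9) × 11500 = -2044 cm⁻¹.
OSPE = -6900 − (-2044) = -4856 cm⁻¹.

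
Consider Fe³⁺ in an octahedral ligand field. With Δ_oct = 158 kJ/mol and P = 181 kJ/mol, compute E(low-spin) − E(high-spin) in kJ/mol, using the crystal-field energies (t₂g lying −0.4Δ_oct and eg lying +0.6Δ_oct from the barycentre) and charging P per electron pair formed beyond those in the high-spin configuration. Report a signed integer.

46

Fe sits in group 8; removing 3 electrons leaves Fe³⁺ with 8 − 3 = 5 d electrons.
High-spin: t₂g³ eg², CFSE = 0.0Δ_oct = 0 kJ/mol.
Low-spin: t₂g⁵ eg⁰, orbital CFSE = -2.0Δ_oct = -316 kJ/mol; plus 2 excess pairs × P = +362 kJ/mol; total 46 kJ/mol.
E(LS) − E(HS) = 46 − (0) = 46 kJ/mol.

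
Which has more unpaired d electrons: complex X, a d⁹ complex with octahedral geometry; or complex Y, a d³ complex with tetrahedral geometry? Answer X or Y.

Y

X: For octahedral d⁹ the high- and low-spin configurations coincide; t2g^6 e_g^3 → 1 unpaired.
Y: With tetrahedral geometry the complex is necessarily high-spin; e² t₂¹ → 3 unpaired.
So Y has more unpaired electrons.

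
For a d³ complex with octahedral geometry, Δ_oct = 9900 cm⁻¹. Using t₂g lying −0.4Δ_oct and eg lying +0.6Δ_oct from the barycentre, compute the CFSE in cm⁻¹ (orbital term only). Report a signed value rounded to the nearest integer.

For octahedral d³ the high- and low-spin configurations coincide.
Configuration: t₂g³ eg⁰.
Orbital CFSE = 3(-0.4) + 0(0.6) = -1.2Δ_oct = -1.2 × 9900 = -11880 cm⁻¹.

-11880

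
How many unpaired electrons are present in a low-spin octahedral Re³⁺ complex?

2

Re³⁺: group 7, so d-count = 7 − 3 = 4.
Configuration: t₂g⁴ eg⁰, giving 2 unpaired electrons.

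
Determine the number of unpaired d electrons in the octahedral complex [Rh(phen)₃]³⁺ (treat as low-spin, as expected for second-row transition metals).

phen is neutral, so the +3 overall charge sits on Rh: oxidation state +3.
Group 9 minus oxidation state +3 gives a d⁶ configuration for Rh³⁺.
Configuration: t₂g⁶ eg⁰, giving 0 unpaired electrons.

0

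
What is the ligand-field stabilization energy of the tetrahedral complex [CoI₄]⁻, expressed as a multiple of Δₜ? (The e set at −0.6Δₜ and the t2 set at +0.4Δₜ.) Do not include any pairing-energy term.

Each I⁻ contributes -1; 4 × (-1) = -4. With overall charge -1, Co is in the +3 oxidation state.
Co sits in group 9; removing 3 electrons leaves Co³⁺ with 9 − 3 = 6 d electrons.
Tetrahedral splitting is small, so the complex is high-spin.
Configuration: e^3 t2^3.
CFSE = 3(-0.6Δₜ) + 3(0.4Δₜ) = -1.8Δₜ + 1.2Δₜ = -0.6Δₜ.

-0.6 Δₜ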